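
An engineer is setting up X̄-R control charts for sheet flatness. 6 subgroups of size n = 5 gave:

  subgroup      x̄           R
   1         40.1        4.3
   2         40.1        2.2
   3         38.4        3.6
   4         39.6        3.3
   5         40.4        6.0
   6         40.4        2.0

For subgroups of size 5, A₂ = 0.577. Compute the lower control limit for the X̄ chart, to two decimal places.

X̄̄ = (40.1 + 40.1 + 38.4 + 39.6 + 40.4 + 40.4) / 6 = 239.0000 / 6 = 39.8333
R̄ = (4.3 + 2.2 + 3.6 + 3.3 + 6.0 + 2.0) / 6 = 21.4000 / 6 = 3.5667
LCL = X̄̄ − A₂·R̄ = 39.8333 − 0.577 × 3.5667 = 37.7754

37.78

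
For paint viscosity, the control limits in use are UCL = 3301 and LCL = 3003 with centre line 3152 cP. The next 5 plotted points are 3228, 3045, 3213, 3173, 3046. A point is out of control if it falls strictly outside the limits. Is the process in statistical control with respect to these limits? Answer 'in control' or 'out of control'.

All 5 points lie within [3003, 3301].

in control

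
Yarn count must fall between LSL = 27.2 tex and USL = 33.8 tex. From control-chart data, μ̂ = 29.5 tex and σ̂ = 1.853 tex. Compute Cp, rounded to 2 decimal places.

Cp = (USL − LSL) / (6σ̂) = (33.8 − 27.2) / (6 × 1.853) = 6.6000 / 11.1180 = 0.5936

0.59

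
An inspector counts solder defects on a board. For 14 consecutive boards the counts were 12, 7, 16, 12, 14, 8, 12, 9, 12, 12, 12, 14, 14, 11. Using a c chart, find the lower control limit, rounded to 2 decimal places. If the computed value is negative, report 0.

1.49

c̄ = (12 + 7 + 16 + 12 + 14 + 8 + 12 + 9 + 12 + 12 + 12 + 14 + 14 + 11) / 14 = 165 / 14 = 11.7857
LCL = c̄ − 3√c̄ = 11.7857 − 3 × 3.4330 = 1.4866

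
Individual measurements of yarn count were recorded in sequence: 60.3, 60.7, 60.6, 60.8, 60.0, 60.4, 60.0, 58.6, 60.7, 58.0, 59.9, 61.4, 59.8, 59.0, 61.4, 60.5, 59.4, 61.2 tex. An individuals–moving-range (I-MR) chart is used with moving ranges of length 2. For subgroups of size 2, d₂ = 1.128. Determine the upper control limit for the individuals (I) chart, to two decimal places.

63.36

X̄ = (60.3 + 60.7 + 60.6 + 60.8 + 60.0 + 60.4 + 60.0 + 58.6 + 60.7 + 58.0 + 59.9 + 61.4 + 59.8 + 59.0 + 61.4 + 60.5 + 59.4 + 61.2) / 18 = 60.1500
Moving ranges: 0.4, 0.1, 0.2, 0.8, 0.4, 0.4, 1.4, 2.1, 2.7, 1.9, 1.5, 1.6, 0.8, 2.4, 0.9, 1.1, 1.8; M̄R̄ = 20.5000 / 17 = 1.2059
UCL = X̄ + 3·M̄R̄/d₂ = 60.1500 + 3 × 1.2059 / 1.128 = 63.3571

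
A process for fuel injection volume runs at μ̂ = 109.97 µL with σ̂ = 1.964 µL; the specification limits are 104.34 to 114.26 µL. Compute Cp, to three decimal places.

0.842

Cp = (USL − LSL) / (6σ̂) = (114.26 − 104.34) / (6 × 1.964) = 9.9200 / 11.7840 = 0.8418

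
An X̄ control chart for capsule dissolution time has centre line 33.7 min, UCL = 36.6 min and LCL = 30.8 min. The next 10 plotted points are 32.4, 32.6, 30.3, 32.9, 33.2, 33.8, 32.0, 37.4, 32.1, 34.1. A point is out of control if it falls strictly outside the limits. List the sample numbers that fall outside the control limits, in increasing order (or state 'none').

3, 8

Compare each point to [30.8, 36.6]: sample 3 = 30.3 < LCL; sample 8 = 37.4 > UCL.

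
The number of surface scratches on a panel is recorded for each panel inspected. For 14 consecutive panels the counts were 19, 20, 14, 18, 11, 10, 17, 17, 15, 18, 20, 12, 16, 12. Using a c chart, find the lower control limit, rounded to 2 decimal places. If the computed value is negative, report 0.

c̄ = (19 + 20 + 14 + 18 + 11 + 10 + 17 + 17 + 15 + 18 + 20 + 12 + 16 + 12) / 14 = 219 / 14 = 15.6429
LCL = c̄ − 3√c̄ = 15.6429 − 3 × 3.9551 = 3.7775

3.78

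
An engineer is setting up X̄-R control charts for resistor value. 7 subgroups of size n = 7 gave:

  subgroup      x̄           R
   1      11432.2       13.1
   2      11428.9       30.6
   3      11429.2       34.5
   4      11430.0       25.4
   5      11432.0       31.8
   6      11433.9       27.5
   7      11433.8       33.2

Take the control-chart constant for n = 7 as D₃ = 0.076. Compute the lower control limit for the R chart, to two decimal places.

2.13

R̄ = (13.1 + 30.6 + 34.5 + 25.4 + 31.8 + 27.5 + 33.2) / 7 = 196.1000 / 7 = 28.0143
LCL_R = D₃·R̄ = 0.076 × 28.0143 = 2.1291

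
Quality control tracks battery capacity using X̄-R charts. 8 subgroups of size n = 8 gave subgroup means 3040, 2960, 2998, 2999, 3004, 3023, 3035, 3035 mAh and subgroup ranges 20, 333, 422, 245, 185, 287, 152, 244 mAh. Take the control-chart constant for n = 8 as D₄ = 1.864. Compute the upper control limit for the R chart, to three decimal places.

439.904

R̄ = (20 + 333 + 422 + 245 + 185 + 287 + 152 + 244) / 8 = 1888.0000 / 8 = 236.0000
UCL_R = D₄·R̄ = 1.864 × 236.0000 = 439.9040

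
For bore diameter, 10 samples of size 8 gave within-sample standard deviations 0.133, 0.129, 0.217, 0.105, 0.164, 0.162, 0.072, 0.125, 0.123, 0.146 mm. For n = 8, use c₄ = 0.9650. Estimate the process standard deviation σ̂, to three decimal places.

s̄ = (0.133 + 0.129 + 0.217 + 0.105 + 0.164 + 0.162 + 0.072 + 0.125 + 0.123 + 0.146) / 10 = 0.1376
σ̂ = s̄ / c₄ = 0.1376 / 0.9650 = 0.1426

0.143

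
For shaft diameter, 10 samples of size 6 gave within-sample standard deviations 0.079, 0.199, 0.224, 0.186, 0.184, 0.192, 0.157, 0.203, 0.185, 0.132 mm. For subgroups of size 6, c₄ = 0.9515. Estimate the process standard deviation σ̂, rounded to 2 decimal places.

0.18

s̄ = (0.079 + 0.199 + 0.224 + 0.186 + 0.184 + 0.192 + 0.157 + 0.203 + 0.185 + 0.132) / 10 = 0.1741
σ̂ = s̄ / c₄ = 0.1741 / 0.9515 = 0.1830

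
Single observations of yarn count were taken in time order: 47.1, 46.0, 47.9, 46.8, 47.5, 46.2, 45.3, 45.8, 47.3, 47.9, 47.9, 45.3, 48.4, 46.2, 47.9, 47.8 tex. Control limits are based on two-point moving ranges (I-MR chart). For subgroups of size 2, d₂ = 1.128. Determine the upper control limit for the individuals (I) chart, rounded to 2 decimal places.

50.38

X̄ = (47.1 + 46.0 + 47.9 + 46.8 + 47.5 + 46.2 + 45.3 + 45.8 + 47.3 + 47.9 + 47.9 + 45.3 + 48.4 + 46.2 + 47.9 + 47.8) / 16 = 46.9562
Moving ranges: 1.1, 1.9, 1.1, 0.7, 1.3, 0.9, 0.5, 1.5, 0.6, 0.0, 2.6, 3.1, 2.2, 1.7, 0.1; M̄R̄ = 19.3000 / 15 = 1.2867
UCL = X̄ + 3·M̄R̄/d₂ = 46.9562 + 3 × 1.2867 / 1.128 = 50.3782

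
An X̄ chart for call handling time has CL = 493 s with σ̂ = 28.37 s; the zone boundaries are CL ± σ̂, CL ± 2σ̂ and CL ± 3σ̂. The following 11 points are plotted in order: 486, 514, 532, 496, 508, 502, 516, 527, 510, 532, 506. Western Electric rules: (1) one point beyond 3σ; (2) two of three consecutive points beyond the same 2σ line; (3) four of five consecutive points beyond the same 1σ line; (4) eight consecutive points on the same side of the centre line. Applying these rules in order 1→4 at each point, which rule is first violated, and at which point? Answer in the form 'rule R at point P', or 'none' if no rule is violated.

rule 4 at point 9

Zone of each point (C = within 1σ̂, B = 1σ̂–2σ̂, A = 2σ̂–3σ̂, * = beyond 3σ̂; sign = side of CL): 1:-C, 2:+C, 3:+B, 4:+C, 5:+C, 6:+C, 7:+C, 8:+B, 9:+C, 10:+B, 11:+C
Rule 4 (eight consecutive points on the same side of the centre line) is satisfied at point 9.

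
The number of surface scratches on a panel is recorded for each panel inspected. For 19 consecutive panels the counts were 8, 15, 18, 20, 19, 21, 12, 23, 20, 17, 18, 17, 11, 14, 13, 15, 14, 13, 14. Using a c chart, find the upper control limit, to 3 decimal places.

27.855

c̄ = (8 + 15 + 18 + 20 + 19 + 21 + 12 + 23 + 20 + 17 + 18 + 17 + 11 + 14 + 13 + 15 + 14 + 13 + 14) / 19 = 302 / 19 = 15.8947
UCL = c̄ + 3√c̄ = 15.8947 + 3 × √15.8947 = 15.8947 + 3 × 3.9868 = 27.8552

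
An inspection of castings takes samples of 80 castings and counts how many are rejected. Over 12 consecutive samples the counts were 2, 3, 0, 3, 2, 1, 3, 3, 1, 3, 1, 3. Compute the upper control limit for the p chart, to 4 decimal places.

0.0795

p̄ = Σdᵢ / (k·n) = 25 / (12 × 80) = 0.02604
UCL = p̄ + 3·√(p̄(1−p̄)/n) = 0.02604 + 3 × √(0.02604×0.97396/80) = 0.02604 + 3 × 0.01781 = 0.07946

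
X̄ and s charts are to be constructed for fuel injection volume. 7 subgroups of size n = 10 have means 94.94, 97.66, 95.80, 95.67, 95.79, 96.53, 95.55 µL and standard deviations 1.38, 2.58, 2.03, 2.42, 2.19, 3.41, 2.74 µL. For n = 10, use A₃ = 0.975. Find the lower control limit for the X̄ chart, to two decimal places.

X̄̄ = (94.94 + 97.66 + 95.80 + 95.67 + 95.79 + 96.53 + 95.55) / 7 = 95.9914
s̄ = (1.38 + 2.58 + 2.03 + 2.42 + 2.19 + 3.41 + 2.74) / 7 = 2.3929
LCL = X̄̄ − A₃·s̄ = 95.9914 − 0.975 × 2.3929 = 93.6584

93.66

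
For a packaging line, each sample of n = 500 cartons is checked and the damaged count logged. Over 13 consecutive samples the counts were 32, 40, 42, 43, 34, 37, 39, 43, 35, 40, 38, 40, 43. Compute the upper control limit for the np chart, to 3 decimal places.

56.896

p̄ = Σdᵢ / (k·n) = 506 / (13 × 500) = 0.07785
UCL = np̄ + 3·√(np̄(1−p̄)) = 38.9231 + 3 × √(38.9231×0.92215) = 38.9231 + 3 × 5.9911 = 56.8963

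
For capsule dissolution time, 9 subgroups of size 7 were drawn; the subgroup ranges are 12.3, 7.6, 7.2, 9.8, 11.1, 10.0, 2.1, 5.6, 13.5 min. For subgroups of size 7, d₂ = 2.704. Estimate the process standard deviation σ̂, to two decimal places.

3.25

R̄ = (12.3 + 7.6 + 7.2 + 9.8 + 11.1 + 10.0 + 2.1 + 5.6 + 13.5) / 9 = 8.8000
σ̂ = R̄ / d₂ = 8.8000 / 2.704 = 3.2544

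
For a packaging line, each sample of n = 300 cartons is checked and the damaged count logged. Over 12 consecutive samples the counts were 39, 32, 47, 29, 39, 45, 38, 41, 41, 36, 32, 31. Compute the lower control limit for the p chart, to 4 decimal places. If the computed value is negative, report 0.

p̄ = Σdᵢ / (k·n) = 450 / (12 × 300) = 0.12500
LCL = p̄ − 3·√(p̄(1−p̄)/n) = 0.12500 − 3 × 0.01909 = 0.06772

0.0677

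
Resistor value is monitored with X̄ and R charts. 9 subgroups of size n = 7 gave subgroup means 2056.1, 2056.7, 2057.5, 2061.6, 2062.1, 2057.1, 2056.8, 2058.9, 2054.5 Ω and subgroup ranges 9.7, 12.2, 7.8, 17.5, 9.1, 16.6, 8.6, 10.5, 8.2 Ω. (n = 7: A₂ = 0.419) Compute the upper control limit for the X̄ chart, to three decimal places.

X̄̄ = (2056.1 + 2056.7 + 2057.5 + 2061.6 + 2062.1 + 2057.1 + 2056.8 + 2058.9 + 2054.5) / 9 = 18521.3000 / 9 = 2057.9222
R̄ = (9.7 + 12.2 + 7.8 + 17.5 + 9.1 + 16.6 + 8.6 + 10.5 + 8.2) / 9 = 100.2000 / 9 = 11.1333
UCL = X̄̄ + A₂·R̄ = 2057.9222 + 0.419 × 11.1333 = 2062.5871

2062.587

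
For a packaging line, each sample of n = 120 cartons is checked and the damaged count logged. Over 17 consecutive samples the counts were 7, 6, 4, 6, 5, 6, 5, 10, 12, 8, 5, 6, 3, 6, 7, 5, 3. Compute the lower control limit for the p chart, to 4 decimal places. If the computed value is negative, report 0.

p̄ = Σdᵢ / (k·n) = 104 / (17 × 120) = 0.05098
LCL = p̄ − 3·√(p̄(1−p̄)/n) = 0.05098 − 3 × 0.02008 = -0.00926 → 0 (negative, so LCL = 0)

0.0000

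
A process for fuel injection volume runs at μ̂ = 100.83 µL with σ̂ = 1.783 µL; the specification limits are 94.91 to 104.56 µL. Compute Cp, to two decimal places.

Cp = (USL − LSL) / (6σ̂) = (104.56 − 94.91) / (6 × 1.783) = 9.6500 / 10.6980 = 0.9020

0.90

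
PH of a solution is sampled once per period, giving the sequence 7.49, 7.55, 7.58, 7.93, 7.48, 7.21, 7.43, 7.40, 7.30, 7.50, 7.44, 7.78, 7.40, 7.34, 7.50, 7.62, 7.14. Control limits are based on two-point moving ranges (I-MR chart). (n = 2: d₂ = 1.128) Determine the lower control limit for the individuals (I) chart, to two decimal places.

X̄ = (7.49 + 7.55 + 7.58 + 7.93 + 7.48 + 7.21 + 7.43 + 7.40 + 7.30 + 7.50 + 7.44 + 7.78 + 7.40 + 7.34 + 7.50 + 7.62 + 7.14) / 17 = 7.4759
Moving ranges: 0.06, 0.03, 0.35, 0.45, 0.27, 0.22, 0.03, 0.10, 0.20, 0.06, 0.34, 0.38, 0.06, 0.16, 0.12, 0.48; M̄R̄ = 3.3100 / 16 = 0.2069
LCL = X̄ − 3·M̄R̄/d₂ = 7.4759 − 3 × 0.2069 / 1.128 = 6.9257

6.93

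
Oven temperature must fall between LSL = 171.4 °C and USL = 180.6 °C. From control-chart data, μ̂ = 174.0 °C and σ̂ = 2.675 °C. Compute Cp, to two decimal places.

Cp = (USL − LSL) / (6σ̂) = (180.6 − 171.4) / (6 × 2.675) = 9.2000 / 16.0500 = 0.5732

0.57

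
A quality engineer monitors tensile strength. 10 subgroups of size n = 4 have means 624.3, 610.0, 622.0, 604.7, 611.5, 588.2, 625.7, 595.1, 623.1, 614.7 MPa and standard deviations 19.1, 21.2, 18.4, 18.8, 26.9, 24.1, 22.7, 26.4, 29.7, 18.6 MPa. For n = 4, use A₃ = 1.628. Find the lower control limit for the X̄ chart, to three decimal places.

575.153

X̄̄ = (624.3 + 610.0 + 622.0 + 604.7 + 611.5 + 588.2 + 625.7 + 595.1 + 623.1 + 614.7) / 10 = 611.9300
s̄ = (19.1 + 21.2 + 18.4 + 18.8 + 26.9 + 24.1 + 22.7 + 26.4 + 29.7 + 18.6) / 10 = 22.5900
LCL = X̄̄ − A₃·s̄ = 611.9300 − 1.628 × 22.5900 = 575.1535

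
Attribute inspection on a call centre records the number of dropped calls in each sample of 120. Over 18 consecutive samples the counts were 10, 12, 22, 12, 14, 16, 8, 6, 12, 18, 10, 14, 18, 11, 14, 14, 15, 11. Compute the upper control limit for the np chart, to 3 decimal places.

23.438

p̄ = Σdᵢ / (k·n) = 237 / (18 × 120) = 0.10972
UCL = np̄ + 3·√(np̄(1−p̄)) = 13.1667 + 3 × √(13.1667×0.89028) = 13.1667 + 3 × 3.4237 = 23.4379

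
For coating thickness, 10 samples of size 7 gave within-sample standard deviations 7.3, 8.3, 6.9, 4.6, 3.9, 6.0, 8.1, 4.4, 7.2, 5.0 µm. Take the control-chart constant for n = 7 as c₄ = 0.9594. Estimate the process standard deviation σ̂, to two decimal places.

s̄ = (7.3 + 8.3 + 6.9 + 4.6 + 3.9 + 6.0 + 8.1 + 4.4 + 7.2 + 5.0) / 10 = 6.1700
σ̂ = s̄ / c₄ = 6.1700 / 0.9594 = 6.4311

6.43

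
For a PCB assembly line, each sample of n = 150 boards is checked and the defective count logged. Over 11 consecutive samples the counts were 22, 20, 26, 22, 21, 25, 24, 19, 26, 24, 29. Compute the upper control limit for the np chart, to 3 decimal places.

36.799

p̄ = Σdᵢ / (k·n) = 258 / (11 × 150) = 0.15636
UCL = np̄ + 3·√(np̄(1−p̄)) = 23.4545 + 3 × √(23.4545×0.84364) = 23.4545 + 3 × 4.4483 = 36.7994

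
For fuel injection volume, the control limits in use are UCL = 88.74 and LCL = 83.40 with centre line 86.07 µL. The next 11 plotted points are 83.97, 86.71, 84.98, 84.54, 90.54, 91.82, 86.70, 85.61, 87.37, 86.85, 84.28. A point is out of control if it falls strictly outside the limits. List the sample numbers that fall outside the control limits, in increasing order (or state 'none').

5, 6

Compare each point to [83.40, 88.74]: sample 5 = 90.54 > UCL; sample 6 = 91.82 > UCL.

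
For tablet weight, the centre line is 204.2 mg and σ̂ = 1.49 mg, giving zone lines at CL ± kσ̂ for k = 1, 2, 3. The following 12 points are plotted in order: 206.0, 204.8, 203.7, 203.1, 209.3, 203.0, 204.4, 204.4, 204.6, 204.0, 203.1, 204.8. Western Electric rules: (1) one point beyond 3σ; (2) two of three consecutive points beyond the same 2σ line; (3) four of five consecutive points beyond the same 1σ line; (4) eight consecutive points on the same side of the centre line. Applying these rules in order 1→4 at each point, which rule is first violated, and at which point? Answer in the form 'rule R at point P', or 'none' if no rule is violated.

Zone of each point (C = within 1σ̂, B = 1σ̂–2σ̂, A = 2σ̂–3σ̂, * = beyond 3σ̂; sign = side of CL): 1:+B, 2:+C, 3:-C, 4:-C, 5:+*, 6:-C, 7:+C, 8:+C, 9:+C, 10:-C, 11:-C, 12:+C
Rule 1 (one point beyond the 3σ limits) is satisfied at point 5.

rule 1 at point 5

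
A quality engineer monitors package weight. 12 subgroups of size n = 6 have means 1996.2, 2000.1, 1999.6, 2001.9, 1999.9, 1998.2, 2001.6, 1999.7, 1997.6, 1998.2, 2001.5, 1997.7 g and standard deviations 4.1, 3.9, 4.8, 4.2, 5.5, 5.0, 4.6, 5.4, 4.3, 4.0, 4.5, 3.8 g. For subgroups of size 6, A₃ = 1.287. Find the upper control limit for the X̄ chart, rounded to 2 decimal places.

X̄̄ = (1996.2 + 2000.1 + 1999.6 + 2001.9 + 1999.9 + 1998.2 + 2001.6 + 1999.7 + 1997.6 + 1998.2 + 2001.5 + 1997.7) / 12 = 1999.3500
s̄ = (4.1 + 3.9 + 4.8 + 4.2 + 5.5 + 5.0 + 4.6 + 5.4 + 4.3 + 4.0 + 4.5 + 3.8) / 12 = 4.5083
UCL = X̄̄ + A₃·s̄ = 1999.3500 + 1.287 × 4.5083 = 2005.1522

2005.15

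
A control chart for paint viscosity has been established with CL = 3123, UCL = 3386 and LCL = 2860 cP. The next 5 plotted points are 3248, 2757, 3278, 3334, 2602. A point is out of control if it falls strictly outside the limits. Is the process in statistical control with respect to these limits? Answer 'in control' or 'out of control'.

Compare each point to [2860, 3386]: sample 2 = 2757 < LCL; sample 5 = 2602 < LCL.

out of control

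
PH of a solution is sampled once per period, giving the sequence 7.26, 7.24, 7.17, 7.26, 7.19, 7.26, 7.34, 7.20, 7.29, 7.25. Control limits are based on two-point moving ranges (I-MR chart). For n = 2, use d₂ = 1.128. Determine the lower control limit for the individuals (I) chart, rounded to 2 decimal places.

7.05

X̄ = (7.26 + 7.24 + 7.17 + 7.26 + 7.19 + 7.26 + 7.34 + 7.20 + 7.29 + 7.25) / 10 = 7.2460
Moving ranges: 0.02, 0.07, 0.09, 0.07, 0.07, 0.08, 0.14, 0.09, 0.04; M̄R̄ = 0.6700 / 9 = 0.0744
LCL = X̄ − 3·M̄R̄/d₂ = 7.2460 − 3 × 0.0744 / 1.128 = 7.0480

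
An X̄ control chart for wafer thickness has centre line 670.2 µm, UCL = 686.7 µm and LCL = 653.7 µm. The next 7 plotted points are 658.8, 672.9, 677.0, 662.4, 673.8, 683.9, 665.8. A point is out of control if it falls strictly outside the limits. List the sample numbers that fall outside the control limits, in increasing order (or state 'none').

All 7 points lie within [653.7, 686.7].

none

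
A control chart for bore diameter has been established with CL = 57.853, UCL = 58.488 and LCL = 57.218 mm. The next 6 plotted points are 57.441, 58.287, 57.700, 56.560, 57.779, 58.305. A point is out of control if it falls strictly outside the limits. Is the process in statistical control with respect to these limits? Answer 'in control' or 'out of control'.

out of control

Compare each point to [57.218, 58.488]: sample 4 = 56.560 < LCL.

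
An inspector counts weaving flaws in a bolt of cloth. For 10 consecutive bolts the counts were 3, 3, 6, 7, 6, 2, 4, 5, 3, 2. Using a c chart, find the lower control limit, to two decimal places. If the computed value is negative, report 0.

c̄ = (3 + 3 + 6 + 7 + 6 + 2 + 4 + 5 + 3 + 2) / 10 = 41 / 10 = 4.1000
LCL = c̄ − 3√c̄ = 4.1000 − 3 × 2.0248 = -1.9745 → 0 (cannot be negative)

0.00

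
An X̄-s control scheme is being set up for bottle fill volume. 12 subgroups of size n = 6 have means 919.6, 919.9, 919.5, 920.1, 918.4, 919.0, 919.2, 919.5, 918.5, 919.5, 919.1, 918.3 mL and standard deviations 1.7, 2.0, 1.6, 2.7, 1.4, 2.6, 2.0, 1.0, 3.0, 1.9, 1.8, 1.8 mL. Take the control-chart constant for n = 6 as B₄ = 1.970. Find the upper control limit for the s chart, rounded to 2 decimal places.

s̄ = (1.7 + 2.0 + 1.6 + 2.7 + 1.4 + 2.6 + 2.0 + 1.0 + 3.0 + 1.9 + 1.8 + 1.8) / 12 = 1.9583
UCL_s = B₄·s̄ = 1.970 × 1.9583 = 3.8579

3.86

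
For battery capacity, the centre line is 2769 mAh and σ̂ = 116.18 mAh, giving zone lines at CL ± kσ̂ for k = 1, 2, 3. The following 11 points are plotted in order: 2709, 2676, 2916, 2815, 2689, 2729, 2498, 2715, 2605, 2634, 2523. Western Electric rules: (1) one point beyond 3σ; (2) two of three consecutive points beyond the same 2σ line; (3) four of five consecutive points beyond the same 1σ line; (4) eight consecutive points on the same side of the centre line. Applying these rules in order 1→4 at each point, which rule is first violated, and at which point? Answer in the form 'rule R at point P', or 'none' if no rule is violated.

Zone of each point (C = within 1σ̂, B = 1σ̂–2σ̂, A = 2σ̂–3σ̂, * = beyond 3σ̂; sign = side of CL): 1:-C, 2:-C, 3:+B, 4:+C, 5:-C, 6:-C, 7:-A, 8:-C, 9:-B, 10:-B, 11:-A
Rule 3 (four of five consecutive points beyond the same 1σ limit) is satisfied at point 11.

rule 3 at point 11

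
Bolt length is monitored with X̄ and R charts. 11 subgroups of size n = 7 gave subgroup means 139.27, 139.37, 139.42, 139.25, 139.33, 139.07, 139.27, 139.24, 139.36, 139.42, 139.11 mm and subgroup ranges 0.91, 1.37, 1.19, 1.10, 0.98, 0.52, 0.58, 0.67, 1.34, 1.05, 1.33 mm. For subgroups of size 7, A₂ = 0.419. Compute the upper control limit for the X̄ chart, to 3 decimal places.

X̄̄ = (139.27 + 139.37 + 139.42 + 139.25 + 139.33 + 139.07 + 139.27 + 139.24 + 139.36 + 139.42 + 139.11) / 11 = 1532.1100 / 11 = 139.2827
R̄ = (0.91 + 1.37 + 1.19 + 1.10 + 0.98 + 0.52 + 0.58 + 0.67 + 1.34 + 1.05 + 1.33) / 11 = 11.0400 / 11 = 1.0036
UCL = X̄̄ + A₂·R̄ = 139.2827 + 0.419 × 1.0036 = 139.7033

139.703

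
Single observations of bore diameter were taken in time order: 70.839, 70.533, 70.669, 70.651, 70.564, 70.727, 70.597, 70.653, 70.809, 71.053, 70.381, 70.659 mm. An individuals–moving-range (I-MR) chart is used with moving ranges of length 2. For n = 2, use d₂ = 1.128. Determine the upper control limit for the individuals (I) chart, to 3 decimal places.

71.221

X̄ = (70.839 + 70.533 + 70.669 + 70.651 + 70.564 + 70.727 + 70.597 + 70.653 + 70.809 + 71.053 + 70.381 + 70.659) / 12 = 70.6779
Moving ranges: 0.306, 0.136, 0.018, 0.087, 0.163, 0.130, 0.056, 0.156, 0.244, 0.672, 0.278; M̄R̄ = 2.2460 / 11 = 0.2042
UCL = X̄ + 3·M̄R̄/d₂ = 70.6779 + 3 × 0.2042 / 1.128 = 71.2210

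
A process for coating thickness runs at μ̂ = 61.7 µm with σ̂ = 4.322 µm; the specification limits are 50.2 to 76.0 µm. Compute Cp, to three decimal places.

Cp = (USL − LSL) / (6σ̂) = (76.0 − 50.2) / (6 × 4.322) = 25.8000 / 25.9320 = 0.9949

0.995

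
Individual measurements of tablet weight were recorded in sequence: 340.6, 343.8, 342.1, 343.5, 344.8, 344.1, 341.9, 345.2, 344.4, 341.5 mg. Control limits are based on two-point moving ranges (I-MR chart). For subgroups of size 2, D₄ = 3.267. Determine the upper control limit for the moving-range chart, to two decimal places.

6.35

Moving ranges: 3.2, 1.7, 1.4, 1.3, 0.7, 2.2, 3.3, 0.8, 2.9; M̄R̄ = 17.5000 / 9 = 1.9444
UCL_MR = D₄·M̄R̄ = 3.267 × 1.9444 = 6.3525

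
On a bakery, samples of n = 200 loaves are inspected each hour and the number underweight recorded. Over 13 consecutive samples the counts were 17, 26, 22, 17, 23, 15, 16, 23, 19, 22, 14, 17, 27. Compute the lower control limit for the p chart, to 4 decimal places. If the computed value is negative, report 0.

0.0358

p̄ = Σdᵢ / (k·n) = 258 / (13 × 200) = 0.09923
LCL = p̄ − 3·√(p̄(1−p̄)/n) = 0.09923 − 3 × 0.02114 = 0.03581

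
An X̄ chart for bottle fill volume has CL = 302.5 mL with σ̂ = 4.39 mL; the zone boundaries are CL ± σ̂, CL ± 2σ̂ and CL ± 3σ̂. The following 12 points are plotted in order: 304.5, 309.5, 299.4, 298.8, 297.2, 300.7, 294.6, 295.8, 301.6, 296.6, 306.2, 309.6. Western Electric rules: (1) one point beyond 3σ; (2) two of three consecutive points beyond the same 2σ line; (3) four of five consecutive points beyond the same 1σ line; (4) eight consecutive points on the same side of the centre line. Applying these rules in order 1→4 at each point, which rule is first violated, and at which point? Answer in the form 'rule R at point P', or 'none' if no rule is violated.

Zone of each point (C = within 1σ̂, B = 1σ̂–2σ̂, A = 2σ̂–3σ̂, * = beyond 3σ̂; sign = side of CL): 1:+C, 2:+B, 3:-C, 4:-C, 5:-B, 6:-C, 7:-B, 8:-B, 9:-C, 10:-B, 11:+C, 12:+B
Rule 4 (eight consecutive points on the same side of the centre line) is satisfied at point 10.

rule 4 at point 10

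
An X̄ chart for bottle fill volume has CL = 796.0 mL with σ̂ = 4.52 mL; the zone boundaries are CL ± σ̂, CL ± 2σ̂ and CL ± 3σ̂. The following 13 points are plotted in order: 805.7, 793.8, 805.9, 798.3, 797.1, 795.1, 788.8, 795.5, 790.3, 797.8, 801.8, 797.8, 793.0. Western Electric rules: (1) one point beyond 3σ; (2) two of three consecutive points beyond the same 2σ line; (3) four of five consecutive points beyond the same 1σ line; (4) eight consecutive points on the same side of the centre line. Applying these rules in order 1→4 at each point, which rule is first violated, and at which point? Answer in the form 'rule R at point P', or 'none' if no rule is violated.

Zone of each point (C = within 1σ̂, B = 1σ̂–2σ̂, A = 2σ̂–3σ̂, * = beyond 3σ̂; sign = side of CL): 1:+A, 2:-C, 3:+A, 4:+C, 5:+C, 6:-C, 7:-B, 8:-C, 9:-B, 10:+C, 11:+B, 12:+C, 13:-C
Rule 2 (two of three consecutive points beyond the same 2σ limit) is satisfied at point 3.

rule 2 at point 3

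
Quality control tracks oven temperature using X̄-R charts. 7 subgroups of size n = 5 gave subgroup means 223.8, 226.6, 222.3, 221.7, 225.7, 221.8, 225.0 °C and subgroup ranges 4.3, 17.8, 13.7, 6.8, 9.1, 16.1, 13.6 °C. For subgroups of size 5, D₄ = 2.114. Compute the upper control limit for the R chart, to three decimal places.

R̄ = (4.3 + 17.8 + 13.7 + 6.8 + 9.1 + 16.1 + 13.6) / 7 = 81.4000 / 7 = 11.6286
UCL_R = D₄·R̄ = 2.114 × 11.6286 = 24.5828

24.583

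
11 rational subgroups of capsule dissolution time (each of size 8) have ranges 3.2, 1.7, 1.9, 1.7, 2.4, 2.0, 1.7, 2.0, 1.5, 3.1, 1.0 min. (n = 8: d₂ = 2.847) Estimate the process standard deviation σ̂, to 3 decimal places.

0.709

R̄ = (3.2 + 1.7 + 1.9 + 1.7 + 2.4 + 2.0 + 1.7 + 2.0 + 1.5 + 3.1 + 1.0) / 11 = 2.0182
σ̂ = R̄ / d₂ = 2.0182 / 2.847 = 0.7089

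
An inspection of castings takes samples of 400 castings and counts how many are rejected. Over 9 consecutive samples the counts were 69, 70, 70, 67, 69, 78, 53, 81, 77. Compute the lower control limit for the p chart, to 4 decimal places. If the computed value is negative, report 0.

0.1190

p̄ = Σdᵢ / (k·n) = 634 / (9 × 400) = 0.17611
LCL = p̄ − 3·√(p̄(1−p̄)/n) = 0.17611 − 3 × 0.01905 = 0.11897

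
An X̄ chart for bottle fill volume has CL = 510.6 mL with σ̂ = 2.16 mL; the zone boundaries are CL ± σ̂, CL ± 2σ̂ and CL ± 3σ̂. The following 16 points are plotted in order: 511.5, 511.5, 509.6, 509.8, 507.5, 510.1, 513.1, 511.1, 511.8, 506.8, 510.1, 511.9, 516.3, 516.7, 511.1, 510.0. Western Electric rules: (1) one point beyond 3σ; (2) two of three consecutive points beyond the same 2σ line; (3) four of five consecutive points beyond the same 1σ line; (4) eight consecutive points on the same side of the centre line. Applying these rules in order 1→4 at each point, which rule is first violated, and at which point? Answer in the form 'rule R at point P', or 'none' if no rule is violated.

Zone of each point (C = within 1σ̂, B = 1σ̂–2σ̂, A = 2σ̂–3σ̂, * = beyond 3σ̂; sign = side of CL): 1:+C, 2:+C, 3:-C, 4:-C, 5:-B, 6:-C, 7:+B, 8:+C, 9:+C, 10:-B, 11:-C, 12:+C, 13:+A, 14:+A, 15:+C, 16:-C
Rule 2 (two of three consecutive points beyond the same 2σ limit) is satisfied at point 14.

rule 2 at point 14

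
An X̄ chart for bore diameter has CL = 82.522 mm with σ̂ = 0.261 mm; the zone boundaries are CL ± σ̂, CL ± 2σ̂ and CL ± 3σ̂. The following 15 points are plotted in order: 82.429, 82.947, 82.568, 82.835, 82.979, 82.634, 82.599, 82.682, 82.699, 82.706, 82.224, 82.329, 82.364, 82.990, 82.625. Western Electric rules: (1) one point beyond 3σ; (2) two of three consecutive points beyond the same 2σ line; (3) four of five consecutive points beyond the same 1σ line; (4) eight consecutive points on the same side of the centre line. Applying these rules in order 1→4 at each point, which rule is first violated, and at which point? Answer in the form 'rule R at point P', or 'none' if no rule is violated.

Zone of each point (C = within 1σ̂, B = 1σ̂–2σ̂, A = 2σ̂–3σ̂, * = beyond 3σ̂; sign = side of CL): 1:-C, 2:+B, 3:+C, 4:+B, 5:+B, 6:+C, 7:+C, 8:+C, 9:+C, 10:+C, 11:-B, 12:-C, 13:-C, 14:+B, 15:+C
Rule 4 (eight consecutive points on the same side of the centre line) is satisfied at point 9.

rule 4 at point 9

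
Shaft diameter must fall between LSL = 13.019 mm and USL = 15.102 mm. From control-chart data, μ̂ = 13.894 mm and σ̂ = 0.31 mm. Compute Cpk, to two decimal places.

0.94

Cpu = (USL − μ̂) / (3σ̂) = (15.102 − 13.894) / (3 × 0.31) = 1.2989; Cpl = (μ̂ − LSL) / (3σ̂) = (13.894 − 13.019) / (3 × 0.31) = 0.9409; Cpk = min(Cpu, Cpl) = 0.9409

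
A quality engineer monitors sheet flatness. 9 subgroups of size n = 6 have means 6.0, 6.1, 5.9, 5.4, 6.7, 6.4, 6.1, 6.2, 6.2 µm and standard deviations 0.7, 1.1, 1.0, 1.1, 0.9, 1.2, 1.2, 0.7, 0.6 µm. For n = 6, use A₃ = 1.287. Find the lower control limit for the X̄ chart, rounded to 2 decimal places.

4.90

X̄̄ = (6.0 + 6.1 + 5.9 + 5.4 + 6.7 + 6.4 + 6.1 + 6.2 + 6.2) / 9 = 6.1111
s̄ = (0.7 + 1.1 + 1.0 + 1.1 + 0.9 + 1.2 + 1.2 + 0.7 + 0.6) / 9 = 0.9444
LCL = X̄̄ − A₃·s̄ = 6.1111 − 1.287 × 0.9444 = 4.8956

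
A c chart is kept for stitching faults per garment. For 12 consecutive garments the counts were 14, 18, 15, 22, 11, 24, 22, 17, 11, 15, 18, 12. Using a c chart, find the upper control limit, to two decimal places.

28.80

c̄ = (14 + 18 + 15 + 22 + 11 + 24 + 22 + 17 + 11 + 15 + 18 + 12) / 12 = 199 / 12 = 16.5833
UCL = c̄ + 3√c̄ = 16.5833 + 3 × √16.5833 = 16.5833 + 3 × 4.0723 = 28.8001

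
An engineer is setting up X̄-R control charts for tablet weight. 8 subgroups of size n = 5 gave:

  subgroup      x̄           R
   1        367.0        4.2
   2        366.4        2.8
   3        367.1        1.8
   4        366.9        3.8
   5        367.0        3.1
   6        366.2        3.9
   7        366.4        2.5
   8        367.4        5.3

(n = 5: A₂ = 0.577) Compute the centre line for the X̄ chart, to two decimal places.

366.80

X̄̄ = (367.0 + 366.4 + 367.1 + 366.9 + 367.0 + 366.2 + 366.4 + 367.4) / 8 = 2934.4000 / 8 = 366.8000
CL = X̄̄ = 366.8000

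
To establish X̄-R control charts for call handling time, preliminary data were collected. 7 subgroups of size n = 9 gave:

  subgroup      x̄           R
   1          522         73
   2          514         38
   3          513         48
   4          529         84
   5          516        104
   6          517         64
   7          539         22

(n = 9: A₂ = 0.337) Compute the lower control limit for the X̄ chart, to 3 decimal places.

X̄̄ = (522 + 514 + 513 + 529 + 516 + 517 + 539) / 7 = 3650.0000 / 7 = 521.4286
R̄ = (73 + 38 + 48 + 84 + 104 + 64 + 22) / 7 = 433.0000 / 7 = 61.8571
LCL = X̄̄ − A₂·R̄ = 521.4286 − 0.337 × 61.8571 = 500.5827

500.583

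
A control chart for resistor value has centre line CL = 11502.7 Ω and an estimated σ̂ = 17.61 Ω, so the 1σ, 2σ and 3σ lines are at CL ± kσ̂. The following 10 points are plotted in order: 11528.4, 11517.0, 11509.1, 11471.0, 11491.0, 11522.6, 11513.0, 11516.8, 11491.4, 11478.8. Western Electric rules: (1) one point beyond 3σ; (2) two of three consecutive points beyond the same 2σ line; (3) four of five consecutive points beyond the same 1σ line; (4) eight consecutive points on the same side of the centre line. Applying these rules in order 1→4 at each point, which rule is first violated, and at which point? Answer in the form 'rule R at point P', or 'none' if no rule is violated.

none

Zone of each point (C = within 1σ̂, B = 1σ̂–2σ̂, A = 2σ̂–3σ̂, * = beyond 3σ̂; sign = side of CL): 1:+B, 2:+C, 3:+C, 4:-B, 5:-C, 6:+B, 7:+C, 8:+C, 9:-C, 10:-B
No rule fires across all 10 points.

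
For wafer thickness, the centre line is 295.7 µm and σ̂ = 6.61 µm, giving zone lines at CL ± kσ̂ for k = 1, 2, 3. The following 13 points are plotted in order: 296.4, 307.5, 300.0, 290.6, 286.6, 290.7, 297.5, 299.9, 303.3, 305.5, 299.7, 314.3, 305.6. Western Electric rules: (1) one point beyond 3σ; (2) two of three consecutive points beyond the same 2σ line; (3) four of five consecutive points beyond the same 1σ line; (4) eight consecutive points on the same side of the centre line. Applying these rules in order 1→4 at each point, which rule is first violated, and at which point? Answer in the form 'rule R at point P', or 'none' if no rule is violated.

rule 3 at point 13

Zone of each point (C = within 1σ̂, B = 1σ̂–2σ̂, A = 2σ̂–3σ̂, * = beyond 3σ̂; sign = side of CL): 1:+C, 2:+B, 3:+C, 4:-C, 5:-B, 6:-C, 7:+C, 8:+C, 9:+B, 10:+B, 11:+C, 12:+A, 13:+B
Rule 3 (four of five consecutive points beyond the same 1σ limit) is satisfied at point 13.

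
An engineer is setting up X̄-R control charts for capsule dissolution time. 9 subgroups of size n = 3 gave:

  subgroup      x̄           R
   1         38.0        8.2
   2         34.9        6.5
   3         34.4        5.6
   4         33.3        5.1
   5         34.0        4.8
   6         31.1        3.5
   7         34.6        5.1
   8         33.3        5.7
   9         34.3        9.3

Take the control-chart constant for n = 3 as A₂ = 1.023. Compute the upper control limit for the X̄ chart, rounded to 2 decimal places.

40.33

X̄̄ = (38.0 + 34.9 + 34.4 + 33.3 + 34.0 + 31.1 + 34.6 + 33.3 + 34.3) / 9 = 307.9000 / 9 = 34.2111
R̄ = (8.2 + 6.5 + 5.6 + 5.1 + 4.8 + 3.5 + 5.1 + 5.7 + 9.3) / 9 = 53.8000 / 9 = 5.9778
UCL = X̄̄ + A₂·R̄ = 34.2111 + 1.023 × 5.9778 = 40.3264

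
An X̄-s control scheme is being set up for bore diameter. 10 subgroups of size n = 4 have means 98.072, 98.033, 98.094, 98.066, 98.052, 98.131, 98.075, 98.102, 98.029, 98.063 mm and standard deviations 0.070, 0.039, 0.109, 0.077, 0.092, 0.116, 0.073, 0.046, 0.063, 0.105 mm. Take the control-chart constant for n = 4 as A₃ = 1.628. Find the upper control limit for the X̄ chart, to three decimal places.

X̄̄ = (98.072 + 98.033 + 98.094 + 98.066 + 98.052 + 98.131 + 98.075 + 98.102 + 98.029 + 98.063) / 10 = 98.0717
s̄ = (0.070 + 0.039 + 0.109 + 0.077 + 0.092 + 0.116 + 0.073 + 0.046 + 0.063 + 0.105) / 10 = 0.0790
UCL = X̄̄ + A₃·s̄ = 98.0717 + 1.628 × 0.0790 = 98.2003

98.200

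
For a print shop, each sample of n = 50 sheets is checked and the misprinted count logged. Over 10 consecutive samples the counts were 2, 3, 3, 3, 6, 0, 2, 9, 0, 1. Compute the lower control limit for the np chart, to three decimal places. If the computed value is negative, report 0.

p̄ = Σdᵢ / (k·n) = 29 / (10 × 50) = 0.05800
LCL = np̄ − 3·√(np̄(1−p̄)) = 2.9000 − 3 × 1.6528 = -2.0584 → 0 (negative, so LCL = 0)

0.000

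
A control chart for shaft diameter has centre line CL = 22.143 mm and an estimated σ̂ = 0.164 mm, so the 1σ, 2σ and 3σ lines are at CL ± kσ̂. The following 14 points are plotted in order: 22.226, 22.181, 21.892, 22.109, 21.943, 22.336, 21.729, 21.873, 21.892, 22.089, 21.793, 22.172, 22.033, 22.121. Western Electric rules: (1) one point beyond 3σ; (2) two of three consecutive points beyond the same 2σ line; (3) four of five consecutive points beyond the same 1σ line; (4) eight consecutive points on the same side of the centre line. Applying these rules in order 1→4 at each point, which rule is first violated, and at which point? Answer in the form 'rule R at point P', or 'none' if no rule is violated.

rule 3 at point 9

Zone of each point (C = within 1σ̂, B = 1σ̂–2σ̂, A = 2σ̂–3σ̂, * = beyond 3σ̂; sign = side of CL): 1:+C, 2:+C, 3:-B, 4:-C, 5:-B, 6:+B, 7:-A, 8:-B, 9:-B, 10:-C, 11:-A, 12:+C, 13:-C, 14:-C
Rule 3 (four of five consecutive points beyond the same 1σ limit) is satisfied at point 9.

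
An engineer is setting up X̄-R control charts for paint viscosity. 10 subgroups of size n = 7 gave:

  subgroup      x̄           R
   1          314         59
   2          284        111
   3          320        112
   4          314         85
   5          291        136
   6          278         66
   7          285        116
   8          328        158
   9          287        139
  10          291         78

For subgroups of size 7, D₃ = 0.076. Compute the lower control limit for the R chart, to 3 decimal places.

R̄ = (59 + 111 + 112 + 85 + 136 + 66 + 116 + 158 + 139 + 78) / 10 = 1060.0000 / 10 = 106.0000
LCL_R = D₃·R̄ = 0.076 × 106.0000 = 8.0560

8.056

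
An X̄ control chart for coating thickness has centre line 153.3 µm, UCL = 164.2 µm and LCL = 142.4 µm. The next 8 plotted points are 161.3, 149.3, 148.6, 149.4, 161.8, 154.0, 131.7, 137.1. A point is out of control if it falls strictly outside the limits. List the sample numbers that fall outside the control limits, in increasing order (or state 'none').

7, 8

Compare each point to [142.4, 164.2]: sample 7 = 131.7 < LCL; sample 8 = 137.1 < LCL.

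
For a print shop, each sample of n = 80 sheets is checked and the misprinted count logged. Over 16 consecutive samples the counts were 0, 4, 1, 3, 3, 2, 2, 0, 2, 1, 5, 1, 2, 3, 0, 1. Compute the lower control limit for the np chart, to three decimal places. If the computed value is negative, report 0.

0.000

p̄ = Σdᵢ / (k·n) = 30 / (16 × 80) = 0.02344
LCL = np̄ − 3·√(np̄(1−p̄)) = 1.8750 − 3 × 1.3532 = -2.1845 → 0 (negative, so LCL = 0)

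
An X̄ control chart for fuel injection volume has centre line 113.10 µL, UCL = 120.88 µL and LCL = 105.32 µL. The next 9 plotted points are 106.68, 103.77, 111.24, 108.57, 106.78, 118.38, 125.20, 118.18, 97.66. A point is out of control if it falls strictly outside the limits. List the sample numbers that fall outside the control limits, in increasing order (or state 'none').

Compare each point to [105.32, 120.88]: sample 2 = 103.77 < LCL; sample 7 = 125.20 > UCL; sample 9 = 97.66 < LCL.

2, 7, 9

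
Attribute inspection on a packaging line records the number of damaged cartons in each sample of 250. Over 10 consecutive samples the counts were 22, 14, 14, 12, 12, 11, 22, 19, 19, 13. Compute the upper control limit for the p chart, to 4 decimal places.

0.1094

p̄ = Σdᵢ / (k·n) = 158 / (10 × 250) = 0.06320
UCL = p̄ + 3·√(p̄(1−p̄)/n) = 0.06320 + 3 × √(0.06320×0.93680/250) = 0.06320 + 3 × 0.01539 = 0.10937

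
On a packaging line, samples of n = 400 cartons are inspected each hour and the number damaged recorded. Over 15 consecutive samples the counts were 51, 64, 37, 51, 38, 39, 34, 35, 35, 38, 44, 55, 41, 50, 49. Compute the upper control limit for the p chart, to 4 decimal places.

0.1571

p̄ = Σdᵢ / (k·n) = 661 / (15 × 400) = 0.11017
UCL = p̄ + 3·√(p̄(1−p̄)/n) = 0.11017 + 3 × √(0.11017×0.88983/400) = 0.11017 + 3 × 0.01565 = 0.15713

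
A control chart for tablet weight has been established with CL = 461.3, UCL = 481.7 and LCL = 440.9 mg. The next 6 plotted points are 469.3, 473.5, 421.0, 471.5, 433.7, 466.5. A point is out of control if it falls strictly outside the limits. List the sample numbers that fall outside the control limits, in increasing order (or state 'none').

Compare each point to [440.9, 481.7]: sample 3 = 421.0 < LCL; sample 5 = 433.7 < LCL.

3, 5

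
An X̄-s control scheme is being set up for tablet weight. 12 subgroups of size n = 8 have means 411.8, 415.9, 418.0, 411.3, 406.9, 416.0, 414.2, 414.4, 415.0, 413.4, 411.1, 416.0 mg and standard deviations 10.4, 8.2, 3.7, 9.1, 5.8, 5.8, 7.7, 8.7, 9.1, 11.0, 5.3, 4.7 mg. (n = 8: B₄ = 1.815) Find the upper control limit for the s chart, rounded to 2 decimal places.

s̄ = (10.4 + 8.2 + 3.7 + 9.1 + 5.8 + 5.8 + 7.7 + 8.7 + 9.1 + 11.0 + 5.3 + 4.7) / 12 = 7.4583
UCL_s = B₄·s̄ = 1.815 × 7.4583 = 13.5369

13.54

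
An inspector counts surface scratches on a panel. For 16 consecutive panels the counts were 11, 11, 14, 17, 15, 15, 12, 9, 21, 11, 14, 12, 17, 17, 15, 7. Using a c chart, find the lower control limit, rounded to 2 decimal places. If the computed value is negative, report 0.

2.55

c̄ = (11 + 11 + 14 + 17 + 15 + 15 + 12 + 9 + 21 + 11 + 14 + 12 + 17 + 17 + 15 + 7) / 16 = 218 / 16 = 13.6250
LCL = c̄ − 3√c̄ = 13.6250 − 3 × 3.6912 = 2.5514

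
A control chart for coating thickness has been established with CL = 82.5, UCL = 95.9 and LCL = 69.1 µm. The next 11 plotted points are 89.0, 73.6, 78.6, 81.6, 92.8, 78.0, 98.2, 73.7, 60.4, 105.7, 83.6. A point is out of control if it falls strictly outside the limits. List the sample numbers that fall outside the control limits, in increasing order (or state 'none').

Compare each point to [69.1, 95.9]: sample 7 = 98.2 > UCL; sample 9 = 60.4 < LCL; sample 10 = 105.7 > UCL.

7, 9, 10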